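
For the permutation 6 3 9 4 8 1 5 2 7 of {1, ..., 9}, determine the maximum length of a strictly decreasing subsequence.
4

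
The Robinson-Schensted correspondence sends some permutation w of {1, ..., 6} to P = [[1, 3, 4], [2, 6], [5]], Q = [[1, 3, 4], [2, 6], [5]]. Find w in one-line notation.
5 2 3 6 1 4

Reverse the RSK construction: for i from n down to 1, find the cell of Q containing i, remove the entry at that cell from P, and reverse-bump it up through P; the value ejected from row 1 is w(i).

Step i=6: Q has 6 at row 2, column 2; remove 6 from row 2 of P and reverse-bump: 6 enters row 1 and ejects 4. So w(6) = 4. P is now [[1, 3, 6], [2], [5]].
Step i=5: Q has 5 at row 3, column 1; remove 5 from row 3 of P and reverse-bump: 5 enters row 2 and ejects 2; 2 enters row 1 and ejects 1. So w(5) = 1. P is now [[2, 3, 6], [5]].
Step i=4: Q has 4 at row 1, column 3; remove that cell from P, ejecting 6. So w(4) = 6. P is now [[2, 3], [5]].
Step i=3: Q has 3 at row 1, column 2; remove that cell from P, ejecting 3. So w(3) = 3. P is now [[2], [5]].
Step i=2: Q has 2 at row 2, column 1; remove 5 from row 2 of P and reverse-bump: 5 enters row 1 and ejects 2. So w(2) = 2. P is now [[5]].
Step i=1: Q has 1 at row 1, column 1; remove that cell from P, ejecting 5. So w(1) = 5. P is now [].

So w = 5 2 3 6 1 4.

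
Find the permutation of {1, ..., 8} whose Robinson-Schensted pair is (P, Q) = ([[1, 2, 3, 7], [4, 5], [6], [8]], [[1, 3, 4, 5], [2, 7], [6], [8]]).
8 1 4 6 7 2 5 3

Reverse the RSK construction: for i from n down to 1, find the cell of Q containing i, remove the entry at that cell from P, and reverse-bump it up through P; the value ejected from row 1 is w(i).

Step i=8: Q has 8 at row 4, column 1; remove 8 from row 4 of P and reverse-bump: 8 enters row 3 and ejects 6; 6 enters row 2 and ejects 5; 5 enters row 1 and ejects 3. So w(8) = 3. P is now [[1, 2, 5, 7], [4, 6], [8]].
Step i=7: Q has 7 at row 2, column 2; remove 6 from row 2 of P and reverse-bump: 6 enters row 1 and ejects 5. So w(7) = 5. P is now [[1, 2, 6, 7], [4], [8]].
Step i=6: Q has 6 at row 3, column 1; remove 8 from row 3 of P and reverse-bump: 8 enters row 2 and ejects 4; 4 enters row 1 and ejects 2. So w(6) = 2. P is now [[1, 4, 6, 7], [8]].
Step i=5: Q has 5 at row 1, column 4; remove that cell from P, ejecting 7. So w(5) = 7. P is now [[1, 4, 6], [8]].
Step i=4: Q has 4 at row 1, column 3; remove that cell from P, ejecting 6. So w(4) = 6. P is now [[1, 4], [8]].
Step i=3: Q has 3 at row 1, column 2; remove that cell from P, ejecting 4. So w(3) = 4. P is now [[1], [8]].
Step i=2: Q has 2 at row 2, column 1; remove 8 from row 2 of P and reverse-bump: 8 enters row 1 and ejects 1. So w(2) = 1. P is now [[8]].
Step i=1: Q has 1 at row 1, column 1; remove that cell from P, ejecting 8. So w(1) = 8. P is now [].

So w = 8 1 4 6 7 2 5 3.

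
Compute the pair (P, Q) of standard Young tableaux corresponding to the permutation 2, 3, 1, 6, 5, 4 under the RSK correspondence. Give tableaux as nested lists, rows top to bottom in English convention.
Insert each entry of the permutation into P by Schensted row insertion, recording in Q the position of each new cell.

After inserting 2: P = [[2]].
After inserting 3: P = [[2, 3]].
After inserting 1: P = [[1, 3], [2]].
After inserting 6: P = [[1, 3, 6], [2]].
After inserting 5: P = [[1, 3, 5], [2, 6]].
After inserting 4: P = [[1, 3, 4], [2, 5], [6]].

So P = [[1, 3, 4], [2, 5], [6]], Q = [[1, 2, 4], [3, 5], [6]].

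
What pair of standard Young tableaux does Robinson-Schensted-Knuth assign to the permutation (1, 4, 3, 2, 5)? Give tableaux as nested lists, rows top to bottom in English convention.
Insert each entry of the permutation into P by Schensted row insertion, recording in Q the position of each new cell.

Insert 1: appended to row 1. P = [[1]].
Insert 4: appended to row 1. P = [[1, 4]].
Insert 3: 3 bumps 4 from row 1; 4 starts row 2. P = [[1, 3], [4]].
Insert 2: 2 bumps 3 from row 1; 3 bumps 4 from row 2; 4 starts row 3. P = [[1, 2], [3], [4]].
Insert 5: appended to row 1. P = [[1, 2, 5], [3], [4]].

So P = [[1, 2, 5], [3], [4]], Q = [[1, 2, 5], [3], [4]].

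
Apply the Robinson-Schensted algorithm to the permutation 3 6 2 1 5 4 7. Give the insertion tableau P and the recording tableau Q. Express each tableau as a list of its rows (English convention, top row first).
Insert each entry of the permutation into P by Schensted row insertion, recording in Q the position of each new cell.

Insert 3: appended to row 1. P = [[3]].
Insert 6: appended to row 1. P = [[3, 6]].
Insert 2: 2 bumps 3 from row 1; 3 starts row 2. P = [[2, 6], [3]].
Insert 1: 1 bumps 2 from row 1; 2 bumps 3 from row 2; 3 starts row 3. P = [[1, 6], [2], [3]].
Insert 5: 5 bumps 6 from row 1; 6 appends to row 2. P = [[1, 5], [2, 6], [3]].
Insert 4: 4 bumps 5 from row 1; 5 bumps 6 from row 2; 6 appends to row 3. P = [[1, 4], [2, 5], [3, 6]].
Insert 7: appended to row 1. P = [[1, 4, 7], [2, 5], [3, 6]].

So P = [[1, 4, 7], [2, 5], [3, 6]], Q = [[1, 2, 7], [3, 5], [4, 6]].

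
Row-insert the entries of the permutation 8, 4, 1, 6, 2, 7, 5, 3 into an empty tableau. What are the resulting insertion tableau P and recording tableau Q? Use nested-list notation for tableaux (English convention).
P = [[1, 2, 3], [4, 5, 7], [6], [8]], Q = [[1, 4, 6], [2, 5, 7], [3], [8]]

Insert each entry of the permutation into P by Schensted row insertion, recording in Q the position of each new cell.

Insert 8: appended to row 1. P = [[8]], Q = [[1]].
Insert 4: 4 bumps 8 from row 1; 8 starts row 2. P = [[4], [8]], Q = [[1], [2]].
Insert 1: 1 bumps 4 from row 1; 4 bumps 8 from row 2; 8 starts row 3. P = [[1], [4], [8]], Q = [[1], [2], [3]].
Insert 6: appended to row 1. P = [[1, 6], [4], [8]], Q = [[1, 4], [2], [3]].
Insert 2: 2 bumps 6 from row 1; 6 appends to row 2. P = [[1, 2], [4, 6], [8]], Q = [[1, 4], [2, 5], [3]].
Insert 7: appended to row 1. P = [[1, 2, 7], [4, 6], [8]], Q = [[1, 4, 6], [2, 5], [3]].
Insert 5: 5 bumps 7 from row 1; 7 appends to row 2. P = [[1, 2, 5], [4, 6, 7], [8]], Q = [[1, 4, 6], [2, 5, 7], [3]].
Insert 3: 3 bumps 5 from row 1; 5 bumps 6 from row 2; 6 bumps 8 from row 3; 8 starts row 4. P = [[1, 2, 3], [4, 5, 7], [6], [8]], Q = [[1, 4, 6], [2, 5, 7], [3], [8]].

So P = [[1, 2, 3], [4, 5, 7], [6], [8]], Q = [[1, 4, 6], [2, 5, 7], [3], [8]].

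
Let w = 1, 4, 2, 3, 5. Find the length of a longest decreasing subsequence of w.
2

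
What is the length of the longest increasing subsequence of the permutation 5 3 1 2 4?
3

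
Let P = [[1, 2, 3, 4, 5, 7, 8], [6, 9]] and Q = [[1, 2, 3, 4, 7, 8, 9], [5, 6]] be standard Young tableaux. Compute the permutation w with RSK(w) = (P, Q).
Reverse the RSK construction: for i from n down to 1, find the cell of Q containing i, remove the entry at that cell from P, and reverse-bump it up through P; the value ejected from row 1 is w(i).

Step i=9: Q has 9 at row 1, column 7; remove that cell from P, ejecting 8. So w(9) = 8. P is now [[1, 2, 3, 4, 5, 7], [6, 9]].
Step i=8: Q has 8 at row 1, column 6; remove that cell from P, ejecting 7. So w(8) = 7. P is now [[1, 2, 3, 4, 5], [6, 9]].
Step i=7: Q has 7 at row 1, column 5; remove that cell from P, ejecting 5. So w(7) = 5. P is now [[1, 2, 3, 4], [6, 9]].
Step i=6: Q has 6 at row 2, column 2; remove 9 from row 2 of P and reverse-bump: 9 enters row 1 and ejects 4. So w(6) = 4. P is now [[1, 2, 3, 9], [6]].
Step i=5: Q has 5 at row 2, column 1; remove 6 from row 2 of P and reverse-bump: 6 enters row 1 and ejects 3. So w(5) = 3. P is now [[1, 2, 6, 9]].
Step i=4: Q has 4 at row 1, column 4; remove that cell from P, ejecting 9. So w(4) = 9. P is now [[1, 2, 6]].
Step i=3: Q has 3 at row 1, column 3; remove that cell from P, ejecting 6. So w(3) = 6. P is now [[1, 2]].
Step i=2: Q has 2 at row 1, column 2; remove that cell from P, ejecting 2. So w(2) = 2. P is now [[1]].
Step i=1: Q has 1 at row 1, column 1; remove that cell from P, ejecting 1. So w(1) = 1. P is now [].

So w = 1 2 6 9 3 4 5 7 8.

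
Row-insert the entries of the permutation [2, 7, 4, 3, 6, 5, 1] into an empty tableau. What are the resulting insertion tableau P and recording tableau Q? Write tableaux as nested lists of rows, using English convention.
Insert each entry of the permutation into P by Schensted row insertion, recording in Q the position of each new cell.

Insert 2: appended to row 1. P = [[2]], Q = [[1]].
Insert 7: appended to row 1. P = [[2, 7]], Q = [[1, 2]].
Insert 4: 4 bumps 7 from row 1; 7 starts row 2. P = [[2, 4], [7]], Q = [[1, 2], [3]].
Insert 3: 3 bumps 4 from row 1; 4 bumps 7 from row 2; 7 starts row 3. P = [[2, 3], [4], [7]], Q = [[1, 2], [3], [4]].
Insert 6: appended to row 1. P = [[2, 3, 6], [4], [7]], Q = [[1, 2, 5], [3], [4]].
Insert 5: 5 bumps 6 from row 1; 6 appends to row 2. P = [[2, 3, 5], [4, 6], [7]], Q = [[1, 2, 5], [3, 6], [4]].
Insert 1: 1 bumps 2 from row 1; 2 bumps 4 from row 2; 4 bumps 7 from row 3; 7 starts row 4. P = [[1, 3, 5], [2, 6], [4], [7]], Q = [[1, 2, 5], [3, 6], [4], [7]].

So P = [[1, 3, 5], [2, 6], [4], [7]], Q = [[1, 2, 5], [3, 6], [4], [7]].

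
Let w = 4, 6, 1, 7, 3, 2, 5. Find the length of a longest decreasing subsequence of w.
3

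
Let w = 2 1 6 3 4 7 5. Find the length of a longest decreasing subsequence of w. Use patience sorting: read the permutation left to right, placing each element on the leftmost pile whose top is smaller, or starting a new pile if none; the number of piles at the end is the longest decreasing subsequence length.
2: new pile. tops = [2]
1: new pile. tops = [2, 1]
6: onto pile 1 (replacing 2). tops = [6, 1]
3: onto pile 2 (replacing 1). tops = [6, 3]
4: onto pile 2 (replacing 3). tops = [6, 4]
7: onto pile 1 (replacing 6). tops = [7, 4]
5: onto pile 2 (replacing 4). tops = [7, 5]

2 piles, so the longest decreasing subsequence has length 2.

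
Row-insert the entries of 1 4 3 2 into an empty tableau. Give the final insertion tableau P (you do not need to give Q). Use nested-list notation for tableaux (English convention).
Insert 1: appended to row 1. P = [[1]].
Insert 4: appended to row 1. P = [[1, 4]].
Insert 3: 3 bumps 4 from row 1; 4 starts row 2. P = [[1, 3], [4]].
Insert 2: 2 bumps 3 from row 1; 3 bumps 4 from row 2; 4 starts row 3. P = [[1, 2], [3], [4]].

So P = [[1, 2], [3], [4]].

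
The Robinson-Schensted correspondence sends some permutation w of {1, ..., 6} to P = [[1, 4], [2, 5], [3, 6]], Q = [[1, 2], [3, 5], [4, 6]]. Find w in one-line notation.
Reverse the RSK construction: for i from n down to 1, find the cell of Q containing i, remove the entry at that cell from P, and reverse-bump it up through P; the value ejected from row 1 is w(i).

Step i=6: Q has 6 at row 3, column 2; remove 6 from row 3 of P and reverse-bump: 6 enters row 2 and ejects 5; 5 enters row 1 and ejects 4. So w(6) = 4. P is now [[1, 5], [2, 6], [3]].
Step i=5: Q has 5 at row 2, column 2; remove 6 from row 2 of P and reverse-bump: 6 enters row 1 and ejects 5. So w(5) = 5. P is now [[1, 6], [2], [3]].
Step i=4: Q has 4 at row 3, column 1; remove 3 from row 3 of P and reverse-bump: 3 enters row 2 and ejects 2; 2 enters row 1 and ejects 1. So w(4) = 1. P is now [[2, 6], [3]].
Step i=3: Q has 3 at row 2, column 1; remove 3 from row 2 of P and reverse-bump: 3 enters row 1 and ejects 2. So w(3) = 2. P is now [[3, 6]].
Step i=2: Q has 2 at row 1, column 2; remove that cell from P, ejecting 6. So w(2) = 6. P is now [[3]].
Step i=1: Q has 1 at row 1, column 1; remove that cell from P, ejecting 3. So w(1) = 3. P is now [].

So w = 3 6 2 1 5 4.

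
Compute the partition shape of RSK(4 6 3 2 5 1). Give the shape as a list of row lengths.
[2, 2, 1, 1]

Row-insert each entry into an empty tableau.

After inserting 4: P = [[4]].
After inserting 6: P = [[4, 6]].
After inserting 3: P = [[3, 6], [4]].
After inserting 2: P = [[2, 6], [3], [4]].
After inserting 5: P = [[2, 5], [3, 6], [4]].
After inserting 1: P = [[1, 5], [2, 6], [3], [4]].

The final insertion tableau P = [[1, 5], [2, 6], [3], [4]] has shape [2, 2, 1, 1].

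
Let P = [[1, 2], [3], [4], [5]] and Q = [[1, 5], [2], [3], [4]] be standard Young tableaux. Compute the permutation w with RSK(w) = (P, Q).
5 4 3 1 2

Reverse RSK: for i = n, n-1, ..., 1, locate i in Q, remove the corresponding corner cell from P, and reverse-bump its entry up through P; the value ejected from row 1 is w(i).

So w = 5 4 3 1 2.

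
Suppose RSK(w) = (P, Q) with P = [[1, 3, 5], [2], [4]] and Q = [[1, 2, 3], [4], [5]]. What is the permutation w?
2 4 5 3 1

Reverse the RSK construction: for i from n down to 1, find the cell of Q containing i, remove the entry at that cell from P, and reverse-bump it up through P; the value ejected from row 1 is w(i).

Step i=5: Q has 5 at row 3, column 1; remove 4 from row 3 of P and reverse-bump: 4 enters row 2 and ejects 2; 2 enters row 1 and ejects 1. So w(5) = 1. P is now [[2, 3, 5], [4]].
Step i=4: Q has 4 at row 2, column 1; remove 4 from row 2 of P and reverse-bump: 4 enters row 1 and ejects 3. So w(4) = 3. P is now [[2, 4, 5]].
Step i=3: Q has 3 at row 1, column 3; remove that cell from P, ejecting 5. So w(3) = 5. P is now [[2, 4]].
Step i=2: Q has 2 at row 1, column 2; remove that cell from P, ejecting 4. So w(2) = 4. P is now [[2]].
Step i=1: Q has 1 at row 1, column 1; remove that cell from P, ejecting 2. So w(1) = 2. P is now [].

So w = 2 4 5 3 1.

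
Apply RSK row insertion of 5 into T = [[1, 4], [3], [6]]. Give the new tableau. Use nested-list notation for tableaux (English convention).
[[1, 4, 5], [3], [6]]

5 is larger than every entry of row 1, so it is appended to row 1. The new tableau is [[1, 4, 5], [3], [6]].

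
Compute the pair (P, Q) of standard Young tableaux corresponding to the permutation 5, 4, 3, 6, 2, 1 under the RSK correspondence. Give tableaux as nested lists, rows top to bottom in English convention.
Insert each entry of the permutation into P by Schensted row insertion, recording in Q the position of each new cell.

Insert 5: appended to row 1. P = [[5]].
Insert 4: 4 bumps 5 from row 1; 5 starts row 2. P = [[4], [5]].
Insert 3: 3 bumps 4 from row 1; 4 bumps 5 from row 2; 5 starts row 3. P = [[3], [4], [5]].
Insert 6: appended to row 1. P = [[3, 6], [4], [5]].
Insert 2: 2 bumps 3 from row 1; 3 bumps 4 from row 2; 4 bumps 5 from row 3; 5 starts row 4. P = [[2, 6], [3], [4], [5]].
Insert 1: 1 bumps 2 from row 1; 2 bumps 3 from row 2; 3 bumps 4 from row 3; 4 bumps 5 from row 4; 5 starts row 5. P = [[1, 6], [2], [3], [4], [5]].

So P = [[1, 6], [2], [3], [4], [5]], Q = [[1, 4], [2], [3], [5], [6]].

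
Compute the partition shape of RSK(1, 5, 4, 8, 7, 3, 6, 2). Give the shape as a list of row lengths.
Row-insert each entry into an empty tableau.

After inserting 1: P = [[1]].
After inserting 5: P = [[1, 5]].
After inserting 4: P = [[1, 4], [5]].
After inserting 8: P = [[1, 4, 8], [5]].
After inserting 7: P = [[1, 4, 7], [5, 8]].
After inserting 3: P = [[1, 3, 7], [4, 8], [5]].
After inserting 6: P = [[1, 3, 6], [4, 7], [5, 8]].
After inserting 2: P = [[1, 2, 6], [3, 7], [4, 8], [5]].

The final insertion tableau P = [[1, 2, 6], [3, 7], [4, 8], [5]] has shape [3, 2, 2, 1].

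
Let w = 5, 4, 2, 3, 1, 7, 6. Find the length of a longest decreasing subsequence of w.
4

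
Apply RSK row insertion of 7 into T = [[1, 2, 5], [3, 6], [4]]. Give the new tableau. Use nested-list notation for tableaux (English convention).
[[1, 2, 5, 7], [3, 6], [4]]

7 is larger than every entry of row 1, so it is appended to row 1. The new tableau is [[1, 2, 5, 7], [3, 6], [4]].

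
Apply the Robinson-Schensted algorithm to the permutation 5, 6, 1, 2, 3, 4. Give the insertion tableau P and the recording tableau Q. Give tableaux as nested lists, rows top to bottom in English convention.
P = [[1, 2, 3, 4], [5, 6]], Q = [[1, 2, 5, 6], [3, 4]]

Insert each entry of the permutation into P by Schensted row insertion, recording in Q the position of each new cell.

Insert 5: appended to row 1. P = [[5]].
Insert 6: appended to row 1. P = [[5, 6]].
Insert 1: 1 bumps 5 from row 1; 5 starts row 2. P = [[1, 6], [5]].
Insert 2: 2 bumps 6 from row 1; 6 appends to row 2. P = [[1, 2], [5, 6]].
Insert 3: appended to row 1. P = [[1, 2, 3], [5, 6]].
Insert 4: appended to row 1. P = [[1, 2, 3, 4], [5, 6]].

So P = [[1, 2, 3, 4], [5, 6]], Q = [[1, 2, 5, 6], [3, 4]].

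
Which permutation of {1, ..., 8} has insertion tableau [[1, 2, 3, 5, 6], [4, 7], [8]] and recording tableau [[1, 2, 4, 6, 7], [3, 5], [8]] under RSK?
Reverse the RSK construction: for i from n down to 1, find the cell of Q containing i, remove the entry at that cell from P, and reverse-bump it up through P; the value ejected from row 1 is w(i).

Step i=8: Q has 8 at row 3, column 1; remove 8 from row 3 of P and reverse-bump: 8 enters row 2 and ejects 7; 7 enters row 1 and ejects 6. So w(8) = 6. P is now [[1, 2, 3, 5, 7], [4, 8]].
Step i=7: Q has 7 at row 1, column 5; remove that cell from P, ejecting 7. So w(7) = 7. P is now [[1, 2, 3, 5], [4, 8]].
Step i=6: Q has 6 at row 1, column 4; remove that cell from P, ejecting 5. So w(6) = 5. P is now [[1, 2, 3], [4, 8]].
Step i=5: Q has 5 at row 2, column 2; remove 8 from row 2 of P and reverse-bump: 8 enters row 1 and ejects 3. So w(5) = 3. P is now [[1, 2, 8], [4]].
Step i=4: Q has 4 at row 1, column 3; remove that cell from P, ejecting 8. So w(4) = 8. P is now [[1, 2], [4]].
Step i=3: Q has 3 at row 2, column 1; remove 4 from row 2 of P and reverse-bump: 4 enters row 1 and ejects 2. So w(3) = 2. P is now [[1, 4]].
Step i=2: Q has 2 at row 1, column 2; remove that cell from P, ejecting 4. So w(2) = 4. P is now [[1]].
Step i=1: Q has 1 at row 1, column 1; remove that cell from P, ejecting 1. So w(1) = 1. P is now [].

So w = 1 4 2 8 3 5 7 6.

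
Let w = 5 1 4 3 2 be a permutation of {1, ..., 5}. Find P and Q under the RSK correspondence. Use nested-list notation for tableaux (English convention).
P = [[1, 2], [3], [4], [5]], Q = [[1, 3], [2], [4], [5]]

Insert each entry of the permutation into P by Schensted row insertion, recording in Q the position of each new cell.

After inserting 5: P = [[5]].
After inserting 1: P = [[1], [5]].
After inserting 4: P = [[1, 4], [5]].
After inserting 3: P = [[1, 3], [4], [5]].
After inserting 2: P = [[1, 2], [3], [4], [5]].

So P = [[1, 2], [3], [4], [5]], Q = [[1, 3], [2], [4], [5]].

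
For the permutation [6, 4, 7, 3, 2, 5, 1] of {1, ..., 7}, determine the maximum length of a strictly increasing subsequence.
2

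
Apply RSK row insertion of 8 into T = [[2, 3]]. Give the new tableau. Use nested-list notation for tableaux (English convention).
[[2, 3, 8]]

8 is larger than every entry of row 1, so it is appended to row 1. The new tableau is [[2, 3, 8]].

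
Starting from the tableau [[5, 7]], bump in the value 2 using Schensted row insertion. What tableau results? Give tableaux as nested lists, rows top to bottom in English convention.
[[2, 7], [5]]

In row 1, 2 replaces 5 (the leftmost entry greater than 2); 5 is bumped to row 2. 5 starts a new row 2. The new tableau is [[2, 7], [5]].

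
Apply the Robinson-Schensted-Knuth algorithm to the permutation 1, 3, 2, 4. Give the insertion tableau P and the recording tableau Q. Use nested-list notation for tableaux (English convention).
Insert each entry of the permutation into P by Schensted row insertion, recording in Q the position of each new cell.

Insert 1: appended to row 1. P = [[1]], Q = [[1]].
Insert 3: appended to row 1. P = [[1, 3]], Q = [[1, 2]].
Insert 2: 2 bumps 3 from row 1; 3 starts row 2. P = [[1, 2], [3]], Q = [[1, 2], [3]].
Insert 4: appended to row 1. P = [[1, 2, 4], [3]], Q = [[1, 2, 4], [3]].

So P = [[1, 2, 4], [3]], Q = [[1, 2, 4], [3]].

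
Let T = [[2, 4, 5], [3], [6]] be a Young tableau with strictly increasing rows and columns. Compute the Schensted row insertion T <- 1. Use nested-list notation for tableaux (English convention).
In row 1, 1 replaces 2 (the leftmost entry greater than 1); 2 is bumped to row 2. In row 2, 2 replaces 3 (the leftmost entry greater than 2); 3 is bumped to row 3. In row 3, 3 replaces 6 (the leftmost entry greater than 3); 6 is bumped to row 4. 6 starts a new row 4. The new tableau is [[1, 4, 5], [2], [3], [6]].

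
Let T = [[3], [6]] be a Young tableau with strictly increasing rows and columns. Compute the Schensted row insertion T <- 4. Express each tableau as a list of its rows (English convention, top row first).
[[3, 4], [6]]

4 is larger than every entry of row 1, so it is appended to row 1. The new tableau is [[3, 4], [6]].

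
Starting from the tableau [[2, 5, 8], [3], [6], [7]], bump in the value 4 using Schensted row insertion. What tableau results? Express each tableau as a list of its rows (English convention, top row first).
[[2, 4, 8], [3, 5], [6], [7]]

In row 1, 4 replaces 5 (the leftmost entry greater than 4); 5 is bumped to row 2. 5 is appended to row 2. The new tableau is [[2, 4, 8], [3, 5], [6], [7]].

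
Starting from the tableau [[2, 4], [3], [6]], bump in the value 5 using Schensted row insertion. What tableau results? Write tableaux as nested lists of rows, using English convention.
5 is larger than every entry of row 1, so it is appended to row 1. The new tableau is [[2, 4, 5], [3], [6]].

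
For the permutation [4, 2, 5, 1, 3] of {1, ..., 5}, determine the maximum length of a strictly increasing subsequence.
2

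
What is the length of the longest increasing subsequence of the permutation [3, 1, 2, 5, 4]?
3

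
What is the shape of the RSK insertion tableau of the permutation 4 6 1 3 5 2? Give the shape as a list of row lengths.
[3, 2, 1]

Row-insert each entry into an empty tableau.

After inserting 4: P = [[4]].
After inserting 6: P = [[4, 6]].
After inserting 1: P = [[1, 6], [4]].
After inserting 3: P = [[1, 3], [4, 6]].
After inserting 5: P = [[1, 3, 5], [4, 6]].
After inserting 2: P = [[1, 2, 5], [3, 6], [4]].

The final insertion tableau P = [[1, 2, 5], [3, 6], [4]] has shape [3, 2, 1].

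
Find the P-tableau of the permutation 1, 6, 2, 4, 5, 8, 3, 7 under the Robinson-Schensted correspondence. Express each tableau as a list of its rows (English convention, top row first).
Insert 1: appended to row 1. P = [[1]].
Insert 6: appended to row 1. P = [[1, 6]].
Insert 2: 2 bumps 6 from row 1; 6 starts row 2. P = [[1, 2], [6]].
Insert 4: appended to row 1. P = [[1, 2, 4], [6]].
Insert 5: appended to row 1. P = [[1, 2, 4, 5], [6]].
Insert 8: appended to row 1. P = [[1, 2, 4, 5, 8], [6]].
Insert 3: 3 bumps 4 from row 1; 4 bumps 6 from row 2; 6 starts row 3. P = [[1, 2, 3, 5, 8], [4], [6]].
Insert 7: 7 bumps 8 from row 1; 8 appends to row 2. P = [[1, 2, 3, 5, 7], [4, 8], [6]].

So P = [[1, 2, 3, 5, 7], [4, 8], [6]].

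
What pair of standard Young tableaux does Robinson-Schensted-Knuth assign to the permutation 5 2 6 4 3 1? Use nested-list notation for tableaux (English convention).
P = [[1, 3], [2, 6], [4], [5]], Q = [[1, 3], [2, 4], [5], [6]]

Insert each entry of the permutation into P by Schensted row insertion, recording in Q the position of each new cell.

Insert 5: appended to row 1. P = [[5]].
Insert 2: 2 bumps 5 from row 1; 5 starts row 2. P = [[2], [5]].
Insert 6: appended to row 1. P = [[2, 6], [5]].
Insert 4: 4 bumps 6 from row 1; 6 appends to row 2. P = [[2, 4], [5, 6]].
Insert 3: 3 bumps 4 from row 1; 4 bumps 5 from row 2; 5 starts row 3. P = [[2, 3], [4, 6], [5]].
Insert 1: 1 bumps 2 from row 1; 2 bumps 4 from row 2; 4 bumps 5 from row 3; 5 starts row 4. P = [[1, 3], [2, 6], [4], [5]].

So P = [[1, 3], [2, 6], [4], [5]], Q = [[1, 3], [2, 4], [5], [6]].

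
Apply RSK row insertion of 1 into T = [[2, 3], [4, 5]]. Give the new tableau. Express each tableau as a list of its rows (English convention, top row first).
[[1, 3], [2, 5], [4]]

In row 1, 1 replaces 2 (the leftmost entry greater than 1); 2 is bumped to row 2. In row 2, 2 replaces 4 (the leftmost entry greater than 2); 4 is bumped to row 3. 4 starts a new row 3. The new tableau is [[1, 3], [2, 5], [4]].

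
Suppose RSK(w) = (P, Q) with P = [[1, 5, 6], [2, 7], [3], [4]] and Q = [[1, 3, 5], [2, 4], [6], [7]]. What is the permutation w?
4 3 7 5 6 2 1

Reverse the RSK construction: for i from n down to 1, find the cell of Q containing i, remove the entry at that cell from P, and reverse-bump it up through P; the value ejected from row 1 is w(i).

Step i=7: Q has 7 at row 4, column 1; remove 4 from row 4 of P and reverse-bump: 4 enters row 3 and ejects 3; 3 enters row 2 and ejects 2; 2 enters row 1 and ejects 1. So w(7) = 1. P is now [[2, 5, 6], [3, 7], [4]].
Step i=6: Q has 6 at row 3, column 1; remove 4 from row 3 of P and reverse-bump: 4 enters row 2 and ejects 3; 3 enters row 1 and ejects 2. So w(6) = 2. P is now [[3, 5, 6], [4, 7]].
Step i=5: Q has 5 at row 1, column 3; remove that cell from P, ejecting 6. So w(5) = 6. P is now [[3, 5], [4, 7]].
Step i=4: Q has 4 at row 2, column 2; remove 7 from row 2 of P and reverse-bump: 7 enters row 1 and ejects 5. So w(4) = 5. P is now [[3, 7], [4]].
Step i=3: Q has 3 at row 1, column 2; remove that cell from P, ejecting 7. So w(3) = 7. P is now [[3], [4]].
Step i=2: Q has 2 at row 2, column 1; remove 4 from row 2 of P and reverse-bump: 4 enters row 1 and ejects 3. So w(2) = 3. P is now [[4]].
Step i=1: Q has 1 at row 1, column 1; remove that cell from P, ejecting 4. So w(1) = 4. P is now [].

So w = 4 3 7 5 6 2 1.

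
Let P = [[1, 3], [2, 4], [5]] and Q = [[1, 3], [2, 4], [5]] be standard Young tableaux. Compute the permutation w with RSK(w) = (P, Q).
Reverse the RSK construction: for i from n down to 1, find the cell of Q containing i, remove the entry at that cell from P, and reverse-bump it up through P; the value ejected from row 1 is w(i).

Step i=5: Q has 5 at row 3, column 1; remove 5 from row 3 of P and reverse-bump: 5 enters row 2 and ejects 4; 4 enters row 1 and ejects 3. So w(5) = 3. P is now [[1, 4], [2, 5]].
Step i=4: Q has 4 at row 2, column 2; remove 5 from row 2 of P and reverse-bump: 5 enters row 1 and ejects 4. So w(4) = 4. P is now [[1, 5], [2]].
Step i=3: Q has 3 at row 1, column 2; remove that cell from P, ejecting 5. So w(3) = 5. P is now [[1], [2]].
Step i=2: Q has 2 at row 2, column 1; remove 2 from row 2 of P and reverse-bump: 2 enters row 1 and ejects 1. So w(2) = 1. P is now [[2]].
Step i=1: Q has 1 at row 1, column 1; remove that cell from P, ejecting 2. So w(1) = 2. P is now [].

So w = 2 1 5 4 3.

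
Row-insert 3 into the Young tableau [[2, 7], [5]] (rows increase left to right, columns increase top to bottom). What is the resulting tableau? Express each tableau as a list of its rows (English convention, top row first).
[[2, 3], [5, 7]]

In row 1, 3 replaces 7 (the leftmost entry greater than 3); 7 is bumped to row 2. 7 is appended to row 2. The new tableau is [[2, 3], [5, 7]].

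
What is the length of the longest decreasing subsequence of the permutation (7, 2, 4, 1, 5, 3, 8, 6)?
3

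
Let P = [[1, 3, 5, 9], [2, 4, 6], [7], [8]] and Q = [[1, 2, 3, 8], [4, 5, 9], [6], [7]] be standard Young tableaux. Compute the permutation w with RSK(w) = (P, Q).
Reverse the RSK construction: for i from n down to 1, find the cell of Q containing i, remove the entry at that cell from P, and reverse-bump it up through P; the value ejected from row 1 is w(i).

Step i=9: Q has 9 at row 2, column 3; remove 6 from row 2 of P and reverse-bump: 6 enters row 1 and ejects 5. So w(9) = 5. P is now [[1, 3, 6, 9], [2, 4], [7], [8]].
Step i=8: Q has 8 at row 1, column 4; remove that cell from P, ejecting 9. So w(8) = 9. P is now [[1, 3, 6], [2, 4], [7], [8]].
Step i=7: Q has 7 at row 4, column 1; remove 8 from row 4 of P and reverse-bump: 8 enters row 3 and ejects 7; 7 enters row 2 and ejects 4; 4 enters row 1 and ejects 3. So w(7) = 3. P is now [[1, 4, 6], [2, 7], [8]].
Step i=6: Q has 6 at row 3, column 1; remove 8 from row 3 of P and reverse-bump: 8 enters row 2 and ejects 7; 7 enters row 1 and ejects 6. So w(6) = 6. P is now [[1, 4, 7], [2, 8]].
Step i=5: Q has 5 at row 2, column 2; remove 8 from row 2 of P and reverse-bump: 8 enters row 1 and ejects 7. So w(5) = 7. P is now [[1, 4, 8], [2]].
Step i=4: Q has 4 at row 2, column 1; remove 2 from row 2 of P and reverse-bump: 2 enters row 1 and ejects 1. So w(4) = 1. P is now [[2, 4, 8]].
Step i=3: Q has 3 at row 1, column 3; remove that cell from P, ejecting 8. So w(3) = 8. P is now [[2, 4]].
Step i=2: Q has 2 at row 1, column 2; remove that cell from P, ejecting 4. So w(2) = 4. P is now [[2]].
Step i=1: Q has 1 at row 1, column 1; remove that cell from P, ejecting 2. So w(1) = 2. P is now [].

So w = 2 4 8 1 7 6 3 9 5.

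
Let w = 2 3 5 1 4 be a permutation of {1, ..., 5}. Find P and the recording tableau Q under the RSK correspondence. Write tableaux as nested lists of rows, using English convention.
Insert each entry of the permutation into P by Schensted row insertion, recording in Q the position of each new cell.

Insert 2: appended to row 1. P = [[2]].
Insert 3: appended to row 1. P = [[2, 3]].
Insert 5: appended to row 1. P = [[2, 3, 5]].
Insert 1: 1 bumps 2 from row 1; 2 starts row 2. P = [[1, 3, 5], [2]].
Insert 4: 4 bumps 5 from row 1; 5 appends to row 2. P = [[1, 3, 4], [2, 5]].

So P = [[1, 3, 4], [2, 5]], Q = [[1, 2, 3], [4, 5]].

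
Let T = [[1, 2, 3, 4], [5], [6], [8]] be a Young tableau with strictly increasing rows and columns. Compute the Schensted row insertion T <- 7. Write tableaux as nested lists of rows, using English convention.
7 is larger than every entry of row 1, so it is appended to row 1. The new tableau is [[1, 2, 3, 4, 7], [5], [6], [8]].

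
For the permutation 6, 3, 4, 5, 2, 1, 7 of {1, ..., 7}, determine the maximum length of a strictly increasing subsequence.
4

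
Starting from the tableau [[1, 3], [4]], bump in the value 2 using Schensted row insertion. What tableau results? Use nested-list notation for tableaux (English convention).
In row 1, 2 replaces 3 (the leftmost entry greater than 2); 3 is bumped to row 2. In row 2, 3 replaces 4 (the leftmost entry greater than 3); 4 is bumped to row 3. 4 starts a new row 3. The new tableau is [[1, 2], [3], [4]].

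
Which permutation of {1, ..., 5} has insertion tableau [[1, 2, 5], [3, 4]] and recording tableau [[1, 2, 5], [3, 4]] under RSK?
3 4 1 2 5

Reverse the RSK construction: for i from n down to 1, find the cell of Q containing i, remove the entry at that cell from P, and reverse-bump it up through P; the value ejected from row 1 is w(i).

Step i=5: Q has 5 at row 1, column 3; remove that cell from P, ejecting 5. So w(5) = 5. P is now [[1, 2], [3, 4]].
Step i=4: Q has 4 at row 2, column 2; remove 4 from row 2 of P and reverse-bump: 4 enters row 1 and ejects 2. So w(4) = 2. P is now [[1, 4], [3]].
Step i=3: Q has 3 at row 2, column 1; remove 3 from row 2 of P and reverse-bump: 3 enters row 1 and ejects 1. So w(3) = 1. P is now [[3, 4]].
Step i=2: Q has 2 at row 1, column 2; remove that cell from P, ejecting 4. So w(2) = 4. P is now [[3]].
Step i=1: Q has 1 at row 1, column 1; remove that cell from P, ejecting 3. So w(1) = 3. P is now [].

So w = 3 4 1 2 5.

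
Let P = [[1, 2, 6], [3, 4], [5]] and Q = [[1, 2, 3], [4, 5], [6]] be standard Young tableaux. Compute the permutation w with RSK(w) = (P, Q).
Reverse the RSK construction: for i from n down to 1, find the cell of Q containing i, remove the entry at that cell from P, and reverse-bump it up through P; the value ejected from row 1 is w(i).

Step i=6: Q has 6 at row 3, column 1; remove 5 from row 3 of P and reverse-bump: 5 enters row 2 and ejects 4; 4 enters row 1 and ejects 2. So w(6) = 2. P is now [[1, 4, 6], [3, 5]].
Step i=5: Q has 5 at row 2, column 2; remove 5 from row 2 of P and reverse-bump: 5 enters row 1 and ejects 4. So w(5) = 4. P is now [[1, 5, 6], [3]].
Step i=4: Q has 4 at row 2, column 1; remove 3 from row 2 of P and reverse-bump: 3 enters row 1 and ejects 1. So w(4) = 1. P is now [[3, 5, 6]].
Step i=3: Q has 3 at row 1, column 3; remove that cell from P, ejecting 6. So w(3) = 6. P is now [[3, 5]].
Step i=2: Q has 2 at row 1, column 2; remove that cell from P, ejecting 5. So w(2) = 5. P is now [[3]].
Step i=1: Q has 1 at row 1, column 1; remove that cell from P, ejecting 3. So w(1) = 3. P is now [].

So w = 3 5 6 1 4 2.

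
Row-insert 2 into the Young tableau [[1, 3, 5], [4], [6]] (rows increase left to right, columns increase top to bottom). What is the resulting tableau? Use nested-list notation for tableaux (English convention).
[[1, 2, 5], [3], [4], [6]]

In row 1, 2 replaces 3 (the leftmost entry greater than 2); 3 is bumped to row 2. In row 2, 3 replaces 4 (the leftmost entry greater than 3); 4 is bumped to row 3. In row 3, 4 replaces 6 (the leftmost entry greater than 4); 6 is bumped to row 4. 6 starts a new row 4. The new tableau is [[1, 2, 5], [3], [4], [6]].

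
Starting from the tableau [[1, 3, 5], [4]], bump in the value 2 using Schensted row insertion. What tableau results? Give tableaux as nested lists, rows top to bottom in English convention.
In row 1, 2 replaces 3 (the leftmost entry greater than 2); 3 is bumped to row 2. In row 2, 3 replaces 4 (the leftmost entry greater than 3); 4 is bumped to row 3. 4 starts a new row 3. The new tableau is [[1, 2, 5], [3], [4]].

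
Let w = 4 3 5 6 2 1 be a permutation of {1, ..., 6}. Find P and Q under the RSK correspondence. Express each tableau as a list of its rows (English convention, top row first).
P = [[1, 5, 6], [2], [3], [4]], Q = [[1, 3, 4], [2], [5], [6]]

Insert each entry of the permutation into P by Schensted row insertion, recording in Q the position of each new cell.

Insert 4: appended to row 1. P = [[4]], Q = [[1]].
Insert 3: 3 bumps 4 from row 1; 4 starts row 2. P = [[3], [4]], Q = [[1], [2]].
Insert 5: appended to row 1. P = [[3, 5], [4]], Q = [[1, 3], [2]].
Insert 6: appended to row 1. P = [[3, 5, 6], [4]], Q = [[1, 3, 4], [2]].
Insert 2: 2 bumps 3 from row 1; 3 bumps 4 from row 2; 4 starts row 3. P = [[2, 5, 6], [3], [4]], Q = [[1, 3, 4], [2], [5]].
Insert 1: 1 bumps 2 from row 1; 2 bumps 3 from row 2; 3 bumps 4 from row 3; 4 starts row 4. P = [[1, 5, 6], [2], [3], [4]], Q = [[1, 3, 4], [2], [5], [6]].

So P = [[1, 5, 6], [2], [3], [4]], Q = [[1, 3, 4], [2], [5], [6]].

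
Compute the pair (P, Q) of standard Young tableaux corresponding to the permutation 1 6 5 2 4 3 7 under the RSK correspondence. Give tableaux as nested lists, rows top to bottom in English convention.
P = [[1, 2, 3, 7], [4], [5], [6]], Q = [[1, 2, 5, 7], [3], [4], [6]]

Insert each entry of the permutation into P by Schensted row insertion, recording in Q the position of each new cell.

Insert 1: appended to row 1. P = [[1]], Q = [[1]].
Insert 6: appended to row 1. P = [[1, 6]], Q = [[1, 2]].
Insert 5: 5 bumps 6 from row 1; 6 starts row 2. P = [[1, 5], [6]], Q = [[1, 2], [3]].
Insert 2: 2 bumps 5 from row 1; 5 bumps 6 from row 2; 6 starts row 3. P = [[1, 2], [5], [6]], Q = [[1, 2], [3], [4]].
Insert 4: appended to row 1. P = [[1, 2, 4], [5], [6]], Q = [[1, 2, 5], [3], [4]].
Insert 3: 3 bumps 4 from row 1; 4 bumps 5 from row 2; 5 bumps 6 from row 3; 6 starts row 4. P = [[1, 2, 3], [4], [5], [6]], Q = [[1, 2, 5], [3], [4], [6]].
Insert 7: appended to row 1. P = [[1, 2, 3, 7], [4], [5], [6]], Q = [[1, 2, 5, 7], [3], [4], [6]].

So P = [[1, 2, 3, 7], [4], [5], [6]], Q = [[1, 2, 5, 7], [3], [4], [6]].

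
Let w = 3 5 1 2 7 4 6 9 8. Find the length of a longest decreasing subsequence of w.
2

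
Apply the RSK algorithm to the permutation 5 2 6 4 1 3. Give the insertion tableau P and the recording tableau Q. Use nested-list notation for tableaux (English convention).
P = [[1, 3], [2, 4], [5, 6]], Q = [[1, 3], [2, 4], [5, 6]]

Insert each entry of the permutation into P by Schensted row insertion, recording in Q the position of each new cell.

Insert 5: appended to row 1. P = [[5]].
Insert 2: 2 bumps 5 from row 1; 5 starts row 2. P = [[2], [5]].
Insert 6: appended to row 1. P = [[2, 6], [5]].
Insert 4: 4 bumps 6 from row 1; 6 appends to row 2. P = [[2, 4], [5, 6]].
Insert 1: 1 bumps 2 from row 1; 2 bumps 5 from row 2; 5 starts row 3. P = [[1, 4], [2, 6], [5]].
Insert 3: 3 bumps 4 from row 1; 4 bumps 6 from row 2; 6 appends to row 3. P = [[1, 3], [2, 4], [5, 6]].

So P = [[1, 3], [2, 4], [5, 6]], Q = [[1, 3], [2, 4], [5, 6]].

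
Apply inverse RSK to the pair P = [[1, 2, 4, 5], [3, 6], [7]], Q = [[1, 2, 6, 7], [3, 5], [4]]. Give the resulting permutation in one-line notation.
Reverse the RSK construction: for i from n down to 1, find the cell of Q containing i, remove the entry at that cell from P, and reverse-bump it up through P; the value ejected from row 1 is w(i).

Step i=7: Q has 7 at row 1, column 4; remove that cell from P, ejecting 5. So w(7) = 5. P is now [[1, 2, 4], [3, 6], [7]].
Step i=6: Q has 6 at row 1, column 3; remove that cell from P, ejecting 4. So w(6) = 4. P is now [[1, 2], [3, 6], [7]].
Step i=5: Q has 5 at row 2, column 2; remove 6 from row 2 of P and reverse-bump: 6 enters row 1 and ejects 2. So w(5) = 2. P is now [[1, 6], [3], [7]].
Step i=4: Q has 4 at row 3, column 1; remove 7 from row 3 of P and reverse-bump: 7 enters row 2 and ejects 3; 3 enters row 1 and ejects 1. So w(4) = 1. P is now [[3, 6], [7]].
Step i=3: Q has 3 at row 2, column 1; remove 7 from row 2 of P and reverse-bump: 7 enters row 1 and ejects 6. So w(3) = 6. P is now [[3, 7]].
Step i=2: Q has 2 at row 1, column 2; remove that cell from P, ejecting 7. So w(2) = 7. P is now [[3]].
Step i=1: Q has 1 at row 1, column 1; remove that cell from P, ejecting 3. So w(1) = 3. P is now [].

So w = 3 7 6 1 2 4 5.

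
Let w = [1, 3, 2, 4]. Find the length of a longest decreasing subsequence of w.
2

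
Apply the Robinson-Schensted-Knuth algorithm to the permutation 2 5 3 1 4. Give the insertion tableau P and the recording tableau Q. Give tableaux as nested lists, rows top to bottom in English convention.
Insert each entry of the permutation into P by Schensted row insertion, recording in Q the position of each new cell.

Insert 2: appended to row 1. P = [[2]].
Insert 5: appended to row 1. P = [[2, 5]].
Insert 3: 3 bumps 5 from row 1; 5 starts row 2. P = [[2, 3], [5]].
Insert 1: 1 bumps 2 from row 1; 2 bumps 5 from row 2; 5 starts row 3. P = [[1, 3], [2], [5]].
Insert 4: appended to row 1. P = [[1, 3, 4], [2], [5]].

So P = [[1, 3, 4], [2], [5]], Q = [[1, 2, 5], [3], [4]].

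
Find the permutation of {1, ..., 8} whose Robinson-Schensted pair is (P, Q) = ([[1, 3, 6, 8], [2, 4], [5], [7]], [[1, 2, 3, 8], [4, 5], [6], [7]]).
Reverse the RSK construction: for i from n down to 1, find the cell of Q containing i, remove the entry at that cell from P, and reverse-bump it up through P; the value ejected from row 1 is w(i).

Step i=8: Q has 8 at row 1, column 4; remove that cell from P, ejecting 8. So w(8) = 8. P is now [[1, 3, 6], [2, 4], [5], [7]].
Step i=7: Q has 7 at row 4, column 1; remove 7 from row 4 of P and reverse-bump: 7 enters row 3 and ejects 5; 5 enters row 2 and ejects 4; 4 enters row 1 and ejects 3. So w(7) = 3. P is now [[1, 4, 6], [2, 5], [7]].
Step i=6: Q has 6 at row 3, column 1; remove 7 from row 3 of P and reverse-bump: 7 enters row 2 and ejects 5; 5 enters row 1 and ejects 4. So w(6) = 4. P is now [[1, 5, 6], [2, 7]].
Step i=5: Q has 5 at row 2, column 2; remove 7 from row 2 of P and reverse-bump: 7 enters row 1 and ejects 6. So w(5) = 6. P is now [[1, 5, 7], [2]].
Step i=4: Q has 4 at row 2, column 1; remove 2 from row 2 of P and reverse-bump: 2 enters row 1 and ejects 1. So w(4) = 1. P is now [[2, 5, 7]].
Step i=3: Q has 3 at row 1, column 3; remove that cell from P, ejecting 7. So w(3) = 7. P is now [[2, 5]].
Step i=2: Q has 2 at row 1, column 2; remove that cell from P, ejecting 5. So w(2) = 5. P is now [[2]].
Step i=1: Q has 1 at row 1, column 1; remove that cell from P, ejecting 2. So w(1) = 2. P is now [].

So w = 2 5 7 1 6 4 3 8.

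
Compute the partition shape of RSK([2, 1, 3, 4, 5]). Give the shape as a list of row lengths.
Row-insert each entry into an empty tableau.

After inserting 2: P = [[2]].
After inserting 1: P = [[1], [2]].
After inserting 3: P = [[1, 3], [2]].
After inserting 4: P = [[1, 3, 4], [2]].
After inserting 5: P = [[1, 3, 4, 5], [2]].

The final insertion tableau P = [[1, 3, 4, 5], [2]] has shape [4, 1].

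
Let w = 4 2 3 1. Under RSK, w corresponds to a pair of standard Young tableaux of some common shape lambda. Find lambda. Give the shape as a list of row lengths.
Row-insert each entry into an empty tableau.

After inserting 4: P = [[4]].
After inserting 2: P = [[2], [4]].
After inserting 3: P = [[2, 3], [4]].
After inserting 1: P = [[1, 3], [2], [4]].

The final insertion tableau P = [[1, 3], [2], [4]] has shape [2, 1, 1].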